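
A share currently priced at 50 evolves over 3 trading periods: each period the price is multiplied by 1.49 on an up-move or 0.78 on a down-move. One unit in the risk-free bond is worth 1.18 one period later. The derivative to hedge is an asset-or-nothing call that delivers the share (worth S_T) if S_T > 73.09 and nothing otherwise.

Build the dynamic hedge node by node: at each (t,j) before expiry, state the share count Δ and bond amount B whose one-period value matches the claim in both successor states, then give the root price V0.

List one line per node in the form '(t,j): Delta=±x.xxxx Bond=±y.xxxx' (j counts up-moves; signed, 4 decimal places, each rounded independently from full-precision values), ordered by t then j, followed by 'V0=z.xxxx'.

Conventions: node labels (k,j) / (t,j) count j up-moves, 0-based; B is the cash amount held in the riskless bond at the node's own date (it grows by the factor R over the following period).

(0,0): Delta=1.3678 Bond=-28.4815
(1,0): Delta=1.4929 Bond=-38.4867
(1,1): Delta=1.3171 Bond=-29.8272
(2,0): Delta=0.0000 Bond=0.0000
(2,1): Delta=2.0986 Bond=-80.6105
(2,2): Delta=1.0000 Bond=0.0000
V0=39.9095

Risk-neutral probability p* = (R−d)/(u−d) = (1.18−0.78)/(1.49−0.78) = 0.5634.
Terminal payoffs: V(3,0)=0.0000, V(3,1)=0.0000, V(3,2)=86.5839, V(3,3)=165.3974
Node (2,0) S=30.4200: V=(p*·0.0000+(1−p*)·0.0000)/1.18=0.0000; Δ=(0.0000−0.0000)/(45.3258−23.7276)=0.0000; B=V−Δ·S=0.0000
Node (2,1) S=58.1100: V=(p*·86.5839+(1−p*)·0.0000)/1.18=41.3387; Δ=(86.5839−0.0000)/(86.5839−45.3258)=2.0986; B=V−Δ·S=-80.6105
Node (2,2) S=111.0050: V=(p*·165.3974+(1−p*)·86.5839)/1.18=111.0050; Δ=(165.3974−86.5839)/(165.3974−86.5839)=1.0000; B=V−Δ·S=0.0000
Node (1,0) S=39.0000: V=(p*·41.3387+(1−p*)·0.0000)/1.18=19.7368; Δ=(41.3387−0.0000)/(58.1100−30.4200)=1.4929; B=V−Δ·S=-38.4867
Node (1,1) S=74.5000: V=(p*·111.0050+(1−p*)·41.3387)/1.18=68.2943; Δ=(111.0050−41.3387)/(111.0050−58.1100)=1.3171; B=V−Δ·S=-29.8272
Node (0,0) S=50.0000: V=(p*·68.2943+(1−p*)·19.7368)/1.18=39.9095; Δ=(68.2943−19.7368)/(74.5000−39.0000)=1.3678; B=V−Δ·S=-28.4815
Check: Δ(0,0)·S0 + B(0,0) = 39.9095 = V0.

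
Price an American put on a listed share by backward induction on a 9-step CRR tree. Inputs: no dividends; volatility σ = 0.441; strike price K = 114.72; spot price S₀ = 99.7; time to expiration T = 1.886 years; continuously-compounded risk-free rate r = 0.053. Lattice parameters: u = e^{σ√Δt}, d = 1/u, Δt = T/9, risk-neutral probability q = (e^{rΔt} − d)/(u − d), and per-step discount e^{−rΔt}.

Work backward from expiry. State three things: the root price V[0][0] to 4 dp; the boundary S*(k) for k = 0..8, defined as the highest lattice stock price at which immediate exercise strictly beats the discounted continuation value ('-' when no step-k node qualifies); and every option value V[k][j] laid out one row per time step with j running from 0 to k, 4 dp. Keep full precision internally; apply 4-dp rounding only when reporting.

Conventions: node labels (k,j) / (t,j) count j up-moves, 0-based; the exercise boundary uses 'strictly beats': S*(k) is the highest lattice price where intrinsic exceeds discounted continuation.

price = 28.2385
boundary = - - - 54.4092 66.5804 54.4092 66.5804 81.4743 66.5804
tree:
28.2385
37.5103 18.7405
48.3475 26.5143 10.6617
60.3108 36.3712 16.3350 4.6952
70.2571 48.1396 24.3283 7.9594 1.2286
78.3851 60.3108 34.9818 13.2252 2.3761 0.0000
85.0273 70.2571 48.1396 21.3839 4.5955 0.0000 0.0000
90.4553 78.3851 60.3108 33.2457 8.8879 0.0000 0.0000 0.0000
94.8910 85.0273 70.2571 48.1396 17.1897 0.0000 0.0000 0.0000 0.0000
98.5159 90.4553 78.3851 60.3108 33.2457 0.0000 0.0000 0.0000 0.0000 0.0000

Δt=0.20956, u=1.22370, d=0.81719, q=0.47718, disc=e^(-rΔt)=0.98896
k=9 terminal: V=max(K-S,0) → 98.5159 90.4553 78.3851 60.3108 33.2457 0.0000 0.0000 0.0000 0.0000 0.0000
k=8: j=0 S=19.8290 intr=94.8910 cont=93.6239 V=94.8910[EX]; j=1 S=29.6927 intr=85.0273 cont=83.7603 V=85.0273[EX]; j=2 S=44.4629 intr=70.2571 cont=68.9900 V=70.2571[EX]; j=3 S=66.5804 intr=48.1396 cont=46.8725 V=48.1396[EX]; j=4 S=99.7000 intr=15.0200 cont=17.1897 V=17.1897[hold]; j=5 S=149.2945 intr=0.0000 cont=0.0000 V=0.0000[hold]; j=6 S=223.5592 intr=0.0000 cont=0.0000 V=0.0000[hold]; j=7 S=334.7659 intr=0.0000 cont=0.0000 V=0.0000[hold]; j=8 S=501.2909 intr=0.0000 cont=0.0000 V=0.0000[hold]  S*(8)=66.5804
k=7: j=0 S=24.2647 intr=90.4553 cont=89.1882 V=90.4553[EX]; j=1 S=36.3349 intr=78.3851 cont=77.1181 V=78.3851[EX]; j=2 S=54.4092 intr=60.3108 cont=59.0437 V=60.3108[EX]; j=3 S=81.4743 intr=33.2457 cont=33.0025 V=33.2457[EX]; j=4 S=122.0027 intr=0.0000 cont=8.8879 V=8.8879[hold]; j=5 S=182.6914 intr=0.0000 cont=0.0000 V=0.0000[hold]; j=6 S=273.5690 intr=0.0000 cont=0.0000 V=0.0000[hold]; j=7 S=409.6524 intr=0.0000 cont=0.0000 V=0.0000[hold]  S*(7)=81.4743
k=6: j=0 S=29.6927 intr=85.0273 cont=83.7603 V=85.0273[EX]; j=1 S=44.4629 intr=70.2571 cont=68.9900 V=70.2571[EX]; j=2 S=66.5804 intr=48.1396 cont=46.8725 V=48.1396[EX]; j=3 S=99.7000 intr=15.0200 cont=21.3839 V=21.3839[hold]; j=4 S=149.2945 intr=0.0000 cont=4.5955 V=4.5955[hold]; j=5 S=223.5592 intr=0.0000 cont=0.0000 V=0.0000[hold]; j=6 S=334.7659 intr=0.0000 cont=0.0000 V=0.0000[hold]  S*(6)=66.5804
k=5: j=0 S=36.3349 intr=78.3851 cont=77.1181 V=78.3851[EX]; j=1 S=54.4092 intr=60.3108 cont=59.0437 V=60.3108[EX]; j=2 S=81.4743 intr=33.2457 cont=34.9818 V=34.9818[hold]; j=3 S=122.0027 intr=0.0000 cont=13.2252 V=13.2252[hold]; j=4 S=182.6914 intr=0.0000 cont=2.3761 V=2.3761[hold]; j=5 S=273.5690 intr=0.0000 cont=0.0000 V=0.0000[hold]  S*(5)=54.4092
k=4: j=0 S=44.4629 intr=70.2571 cont=68.9900 V=70.2571[EX]; j=1 S=66.5804 intr=48.1396 cont=47.6918 V=48.1396[EX]; j=2 S=99.7000 intr=15.0200 cont=24.3283 V=24.3283[hold]; j=3 S=149.2945 intr=0.0000 cont=7.9594 V=7.9594[hold]; j=4 S=223.5592 intr=0.0000 cont=1.2286 V=1.2286[hold]  S*(4)=66.5804
k=3: j=0 S=54.4092 intr=60.3108 cont=59.0437 V=60.3108[EX]; j=1 S=81.4743 intr=33.2457 cont=36.3712 V=36.3712[hold]; j=2 S=122.0027 intr=0.0000 cont=16.3350 V=16.3350[hold]; j=3 S=182.6914 intr=0.0000 cont=4.6952 V=4.6952[hold]  S*(3)=54.4092
k=2: j=0 S=66.5804 intr=48.1396 cont=48.3475 V=48.3475[hold]; j=1 S=99.7000 intr=15.0200 cont=26.5143 V=26.5143[hold]; j=2 S=149.2945 intr=0.0000 cont=10.6617 V=10.6617[hold]  S*(2)=-
k=1: j=0 S=81.4743 intr=33.2457 cont=37.5103 V=37.5103[hold]; j=1 S=122.0027 intr=0.0000 cont=18.7405 V=18.7405[hold]  S*(1)=-
k=0: j=0 S=99.7000 intr=15.0200 cont=28.2385 V=28.2385[hold]  S*(0)=-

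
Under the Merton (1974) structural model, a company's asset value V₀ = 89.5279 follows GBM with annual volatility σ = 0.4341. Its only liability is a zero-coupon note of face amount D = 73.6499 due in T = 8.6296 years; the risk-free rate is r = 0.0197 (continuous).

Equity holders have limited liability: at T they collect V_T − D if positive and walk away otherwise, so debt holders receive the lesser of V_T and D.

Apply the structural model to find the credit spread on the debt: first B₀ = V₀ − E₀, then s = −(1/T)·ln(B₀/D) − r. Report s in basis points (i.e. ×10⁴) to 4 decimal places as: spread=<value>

Apply the equity-as-call identities (strike 73.6499, horizon 8.6296 years):
d₁ = [ln(V₀/D) + (r + σ²/2)T] / (σ√T)
   = [ln(89.5279/73.6499) + (0.0197 + 0.5·0.4341²)·8.6296] / (0.4341·√8.6296)
   = [0.195228 + 0.983096] / 1.275220 = 0.924016
d₂ = d₁ − σ√T = 0.924016 − 1.275220 = -0.351204
N(d₁) = 0.822261,  N(d₂) = 0.362718,  e^(−rT) = 0.843662
E₀ = V₀·N(d₁) − D·e^(−rT)·N(d₂)
   = 89.5279·0.822261 − 73.6499·0.843662·0.362718 = 51.077609
B₀ = V₀ − E₀ = 89.5279 − 51.077609 = 38.450291
spread = −(1/T)·ln(B₀/D) − r = −(1/8.6296)·ln(38.450291/73.6499) − 0.0197 = 0.05561711
in basis points: 0.05561711 × 10⁴ = 556.1711 bp

spread=556.1711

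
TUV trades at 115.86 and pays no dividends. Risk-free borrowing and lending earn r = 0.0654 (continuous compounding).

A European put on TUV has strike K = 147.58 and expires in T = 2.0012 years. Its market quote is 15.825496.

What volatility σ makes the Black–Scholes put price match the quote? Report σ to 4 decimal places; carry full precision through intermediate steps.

sigma = 0.1015

At σ = 0.1015 the Black–Scholes value reproduces the quote:
σ√T = 0.1015·√2.0012 = 0.143586
d₁ = (ln(S/K) + (r+σ²/2)T) / (σ√T) = (ln(115.86/147.58) + (0.0654+0.1015²/2)·2.0012) / 0.143586 = (-0.241988 + 0.141187) / 0.143586 = -0.702026
d₂ = d₁ − σ√T = -0.702026 − 0.143586 = -0.845612
e^{−rT} = 0.877324
N(−d₁) = 0.758669,  N(−d₂) = 0.801115
V = K·e^{−rT}·N(−d₂) − S·N(−d₁) = 103.724833 − 87.899337 = 15.825496 (matching the quote); vega is positive throughout, so no other σ reproduces this price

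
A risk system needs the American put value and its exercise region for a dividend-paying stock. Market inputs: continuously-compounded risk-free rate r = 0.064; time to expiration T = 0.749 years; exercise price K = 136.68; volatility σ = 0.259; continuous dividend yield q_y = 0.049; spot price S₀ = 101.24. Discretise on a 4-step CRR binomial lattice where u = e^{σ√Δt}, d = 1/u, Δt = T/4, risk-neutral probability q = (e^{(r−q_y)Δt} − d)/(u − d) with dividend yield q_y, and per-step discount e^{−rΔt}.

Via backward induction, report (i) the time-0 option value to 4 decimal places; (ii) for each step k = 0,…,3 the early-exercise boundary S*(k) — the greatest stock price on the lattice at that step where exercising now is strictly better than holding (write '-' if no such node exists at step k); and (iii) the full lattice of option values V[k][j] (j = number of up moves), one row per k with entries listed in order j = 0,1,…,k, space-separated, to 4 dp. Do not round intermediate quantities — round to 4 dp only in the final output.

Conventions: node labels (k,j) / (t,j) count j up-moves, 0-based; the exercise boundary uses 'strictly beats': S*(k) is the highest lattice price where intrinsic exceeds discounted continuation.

price = 35.4542
boundary = - 90.5062 101.2400 113.2468
tree:
35.4542
46.1738 24.9324
55.7696 35.4400 14.3742
64.3479 46.1738 23.4332 5.0945
72.0168 55.7696 35.4400 10.0024 0.0000

Δt=0.18725  u=1.11860  d=0.89398  q=0.48453  discount=0.98809
step 4 (expiry): payoffs max(K−S,0) = 72.0168 55.7696 35.4400 10.0024 0.0000
step 3: (k=3,j=0): S=72.3321, K−S=64.3479, hold=63.3804 ⇒ V=64.3479 exercise | (k=3,j=1): S=90.5062, K−S=46.1738, hold=45.3722 ⇒ V=46.1738 exercise | (k=3,j=2): S=113.2468, K−S=23.4332, hold=22.8393 ⇒ V=23.4332 exercise | (k=3,j=3): S=141.7012, K−S=0.0000, hold=5.0945 ⇒ V=5.0945 continue  boundary S*=113.2468
step 2: (k=2,j=0): S=80.9104, K−S=55.7696, hold=54.8803 ⇒ V=55.7696 exercise | (k=2,j=1): S=101.2400, K−S=35.4400, hold=34.7365 ⇒ V=35.4400 exercise | (k=2,j=2): S=126.6776, K−S=10.0024, hold=14.3742 ⇒ V=14.3742 continue  boundary S*=101.2400
step 1: (k=1,j=0): S=90.5062, K−S=46.1738, hold=45.3722 ⇒ V=46.1738 exercise | (k=1,j=1): S=113.2468, K−S=23.4332, hold=24.9324 ⇒ V=24.9324 continue  boundary S*=90.5062
step 0: (k=0,j=0): S=101.2400, K−S=35.4400, hold=35.4542 ⇒ V=35.4542 continue  boundary S*=-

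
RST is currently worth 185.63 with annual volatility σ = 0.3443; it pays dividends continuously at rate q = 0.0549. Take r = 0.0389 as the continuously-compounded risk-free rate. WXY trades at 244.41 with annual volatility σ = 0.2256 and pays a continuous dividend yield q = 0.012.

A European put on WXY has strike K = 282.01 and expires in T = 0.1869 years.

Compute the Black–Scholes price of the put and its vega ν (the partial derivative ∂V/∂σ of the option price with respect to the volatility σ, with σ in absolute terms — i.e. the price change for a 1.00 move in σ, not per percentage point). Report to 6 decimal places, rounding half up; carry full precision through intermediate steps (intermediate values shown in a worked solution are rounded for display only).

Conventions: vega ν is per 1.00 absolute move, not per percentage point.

σ√T = 0.2256·√0.1869 = 0.097531
d₁ = (ln(S/K) + (r−q+σ²/2)T) / (σ√T) = (ln(244.41/282.01) + (0.0389−0.012+0.2256²/2)·0.1869) / 0.097531 = (-0.143095 + 0.009784) / 0.097531 = -1.366861
d₂ = d₁ − σ√T = -1.366861 − 0.097531 = -1.464392
e^{−rT} = 0.992756
e^{−qT} = 0.997760
N(−d₁) = 0.914165,  N(−d₂) = 0.928457
Put price V = K·e^{−rT}·N(−d₂) − S·e^{−qT}·N(−d₁) = 259.937291 − 222.930639 = 37.006653
φ(d₁) = (1/√(2π))·e^{−d₁²/2} = 0.156752
ν = S·e^{−qT}·φ(d₁)·√T = 16.525772

price = 37.006653
ν = 16.525772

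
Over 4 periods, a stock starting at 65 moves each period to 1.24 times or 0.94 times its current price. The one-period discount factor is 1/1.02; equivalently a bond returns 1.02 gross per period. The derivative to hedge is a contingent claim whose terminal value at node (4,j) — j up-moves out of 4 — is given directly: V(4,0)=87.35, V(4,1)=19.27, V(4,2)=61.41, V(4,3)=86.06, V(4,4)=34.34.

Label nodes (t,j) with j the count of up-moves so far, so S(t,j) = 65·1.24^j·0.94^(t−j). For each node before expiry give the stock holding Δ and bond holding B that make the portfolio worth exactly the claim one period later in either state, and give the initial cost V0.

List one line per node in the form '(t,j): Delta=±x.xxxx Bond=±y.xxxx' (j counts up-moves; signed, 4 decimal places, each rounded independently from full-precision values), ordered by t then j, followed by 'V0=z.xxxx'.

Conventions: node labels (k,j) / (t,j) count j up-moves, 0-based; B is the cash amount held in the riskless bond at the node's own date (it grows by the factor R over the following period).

(0,0): Delta=-0.2824 Bond=66.7827
(1,0): Delta=-0.9637 Bond=109.7444
(1,1): Delta=1.1379 Bond=-46.3535
(2,0): Delta=-2.2013 Bond=183.0236
(2,1): Delta=1.6165 Bond=-83.5424
(2,2): Delta=0.1401 Bond=52.4395
(3,0): Delta=-4.2034 Bond=294.7719
(3,1): Delta=1.9723 Bond=-110.5575
(3,2): Delta=0.8746 Bond=-15.5163
(3,3): Delta=-1.3911 Bond=243.2510
V0=48.4276

The replicating-portfolio and risk-neutral prices coincide; use p* = (1.02−0.94)/(1.24−0.94) = 0.2667 for the latter.
Expiry values: V(4,0)=87.3500, V(4,1)=19.2700, V(4,2)=61.4100, V(4,3)=86.0600, V(4,4)=34.3400
Node (3,0) S=53.9880: V=(p*·19.2700+(1−p*)·87.3500)/1.02=67.8386; Δ=(19.2700−87.3500)/(66.9451−50.7487)=-4.2034; B=V−Δ·S=294.7719
Node (3,1) S=71.2182: V=(p*·61.4100+(1−p*)·19.2700)/1.02=29.9092; Δ=(61.4100−19.2700)/(88.3105−66.9451)=1.9723; B=V−Δ·S=-110.5575
Node (3,2) S=93.9474: V=(p*·86.0600+(1−p*)·61.4100)/1.02=66.6503; Δ=(86.0600−61.4100)/(116.4947−88.3105)=0.8746; B=V−Δ·S=-15.5163
Node (3,3) S=123.9306: V=(p*·34.3400+(1−p*)·86.0600)/1.02=70.8510; Δ=(34.3400−86.0600)/(153.6739−116.4947)=-1.3911; B=V−Δ·S=243.2510
Node (2,0) S=57.4340: V=(p*·29.9092+(1−p*)·67.8386)/1.02=56.5922; Δ=(29.9092−67.8386)/(71.2182−53.9880)=-2.2013; B=V−Δ·S=183.0236
Node (2,1) S=75.7640: V=(p*·66.6503+(1−p*)·29.9092)/1.02=38.9282; Δ=(66.6503−29.9092)/(93.9474−71.2182)=1.6165; B=V−Δ·S=-83.5424
Node (2,2) S=99.9440: V=(p*·70.8510+(1−p*)·66.6503)/1.02=66.4417; Δ=(70.8510−66.6503)/(123.9306−93.9474)=0.1401; B=V−Δ·S=52.4395
Node (1,0) S=61.1000: V=(p*·38.9282+(1−p*)·56.5922)/1.02=50.8645; Δ=(38.9282−56.5922)/(75.7640−57.4340)=-0.9637; B=V−Δ·S=109.7444
Node (1,1) S=80.6000: V=(p*·66.4417+(1−p*)·38.9282)/1.02=45.3580; Δ=(66.4417−38.9282)/(99.9440−75.7640)=1.1379; B=V−Δ·S=-46.3535
Node (0,0) S=65.0000: V=(p*·45.3580+(1−p*)·50.8645)/1.02=48.4276; Δ=(45.3580−50.8645)/(80.6000−61.1000)=-0.2824; B=V−Δ·S=66.7827
Sanity check at the root: Δ(0,0)·S0 + B(0,0) reproduces V0 = 48.4276.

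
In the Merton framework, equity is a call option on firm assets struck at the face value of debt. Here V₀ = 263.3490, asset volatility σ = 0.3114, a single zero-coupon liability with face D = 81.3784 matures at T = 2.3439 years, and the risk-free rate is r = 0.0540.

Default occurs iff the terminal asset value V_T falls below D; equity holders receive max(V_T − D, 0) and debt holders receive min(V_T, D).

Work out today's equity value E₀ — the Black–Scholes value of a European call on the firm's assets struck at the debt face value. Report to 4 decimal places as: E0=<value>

Apply the equity-as-call identities (strike 81.3784, horizon 2.3439 years):
d₁ = [ln(V₀/D) + (r + σ²/2)T] / (σ√T)
   = [ln(263.3490/81.3784) + (0.0540 + 0.5·0.3114²)·2.3439] / (0.3114·√2.3439)
   = [1.174370 + 0.240215] / 0.476747 = 2.967159
d₂ = d₁ − σ√T = 2.967159 − 0.476747 = 2.490412
N(d₁) = 0.998497,  N(d₂) = 0.993620,  e^(−rT) = 0.881112
E₀ = V₀·N(d₁) − D·e^(−rT)·N(d₂)
   = 263.3490·0.998497 − 81.3784·0.881112·0.993620 = 191.707203

E0=191.7072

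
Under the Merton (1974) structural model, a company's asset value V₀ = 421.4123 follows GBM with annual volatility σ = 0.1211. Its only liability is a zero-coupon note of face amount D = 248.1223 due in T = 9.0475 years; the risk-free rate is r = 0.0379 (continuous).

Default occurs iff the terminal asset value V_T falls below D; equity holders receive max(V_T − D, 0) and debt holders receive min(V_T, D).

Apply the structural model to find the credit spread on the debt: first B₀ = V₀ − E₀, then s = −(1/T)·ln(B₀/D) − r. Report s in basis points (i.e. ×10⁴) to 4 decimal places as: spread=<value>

spread=1.6953

With assets at 421.4123 and a single debt payment of 248.1223 at 9.0475 years:
d₁ = [ln(V₀/D) + (r + σ²/2)T] / (σ√T)
   = [ln(421.4123/248.1223) + (0.0379 + 0.5·0.1211²)·9.0475] / (0.1211·√9.0475)
   = [0.529690 + 0.409242] / 0.364257 = 2.577660
d₂ = d₁ − σ√T = 2.577660 − 0.364257 = 2.213403
N(d₁) = 0.995026,  N(d₂) = 0.986565,  e^(−rT) = 0.709709
E₀ = V₀·N(d₁) − D·e^(−rT)·N(d₂)
   = 421.4123·0.995026 − 248.1223·0.709709·0.986565 = 245.587561
B₀ = V₀ − E₀ = 421.4123 − 245.587561 = 175.824739
spread = −(1/T)·ln(B₀/D) − r = −(1/9.0475)·ln(175.824739/248.1223) − 0.0379 = 0.00016953
in basis points: 0.00016953 × 10⁴ = 1.6953 bp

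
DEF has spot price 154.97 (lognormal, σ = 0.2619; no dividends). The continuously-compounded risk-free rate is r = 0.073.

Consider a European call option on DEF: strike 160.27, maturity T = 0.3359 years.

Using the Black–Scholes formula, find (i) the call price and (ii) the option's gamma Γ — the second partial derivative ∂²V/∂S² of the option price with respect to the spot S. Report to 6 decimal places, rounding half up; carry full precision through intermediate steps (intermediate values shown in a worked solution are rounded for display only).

price = 8.726094
Γ = 0.016958

σ√T = 0.2619·√0.3359 = 0.151789
d₁ = (ln(S/K) + (r+σ²/2)T) / (σ√T) = (ln(154.97/160.27) + (0.073+0.2619²/2)·0.3359) / 0.151789 = (-0.033628 + 0.036041) / 0.151789 = 0.015893
d₂ = d₁ − σ√T = 0.015893 − 0.151789 = -0.135897
e^{−rT} = 0.975777
N(d₁) = 0.506340,  N(d₂) = 0.445952
Call price V = S·N(d₁) − K·e^{−rT}·N(d₂) = 78.467502 − 69.741408 = 8.726094
φ(d₁) = (1/√(2π))·e^{−d₁²/2} = 0.398892
Γ = φ(d₁) / (S·σ·√T) = 0.016958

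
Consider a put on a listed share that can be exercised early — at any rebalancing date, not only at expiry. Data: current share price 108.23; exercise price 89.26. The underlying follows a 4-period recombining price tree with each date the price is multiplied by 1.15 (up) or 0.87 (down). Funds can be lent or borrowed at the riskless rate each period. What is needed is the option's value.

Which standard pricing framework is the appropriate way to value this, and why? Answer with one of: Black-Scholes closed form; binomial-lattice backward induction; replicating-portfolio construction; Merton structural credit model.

Key observation: the exercise right at every one of the 4 steps is what matters: each node needs max(89.26 − S, continuation), which only the stepwise tree valuation starting from spot 108.23 delivers.

framework: binomial-lattice backward induction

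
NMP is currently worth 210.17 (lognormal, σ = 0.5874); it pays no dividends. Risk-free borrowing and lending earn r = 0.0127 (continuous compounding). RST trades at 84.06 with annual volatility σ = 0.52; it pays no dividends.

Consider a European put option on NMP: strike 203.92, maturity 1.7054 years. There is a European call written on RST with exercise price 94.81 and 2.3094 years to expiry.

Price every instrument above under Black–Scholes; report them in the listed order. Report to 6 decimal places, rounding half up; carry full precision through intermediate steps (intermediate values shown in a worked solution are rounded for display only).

[NMP put K=203.92]
σ√T = 0.5874·√1.7054 = 0.767091
d₁ = (ln(S/K) + (r+σ²/2)T) / (σ√T) = (ln(210.17/203.92) + (0.0127+0.5874²/2)·1.7054) / 0.767091 = (0.030189 + 0.315873) / 0.767091 = 0.451135
d₂ = d₁ − σ√T = 0.451135 − 0.767091 = -0.315956
e^{−rT} = 0.978574
N(−d₁) = 0.325946,  N(−d₂) = 0.623982
price = K·e^{−rT}·N(−d₂) − S·N(−d₁) = 124.516149 − 68.504063 = 56.012086
[RST call K=94.81]
σ√T = 0.52·√2.3094 = 0.790229
d₁ = (ln(S/K) + (r+σ²/2)T) / (σ√T) = (ln(84.06/94.81) + (0.0127+0.52²/2)·2.3094) / 0.790229 = (-0.120344 + 0.341560) / 0.790229 = 0.279939
d₂ = d₁ − σ√T = 0.279939 − 0.790229 = -0.510290
e^{−rT} = 0.971097
N(d₁) = 0.610238,  N(d₂) = 0.304924
price = S·N(d₁) − K·e^{−rT}·N(d₂) = 51.296606 − 28.074279 = 23.222327

price(NMP put K=203.92) = 56.012086
price(RST call K=94.81) = 23.222327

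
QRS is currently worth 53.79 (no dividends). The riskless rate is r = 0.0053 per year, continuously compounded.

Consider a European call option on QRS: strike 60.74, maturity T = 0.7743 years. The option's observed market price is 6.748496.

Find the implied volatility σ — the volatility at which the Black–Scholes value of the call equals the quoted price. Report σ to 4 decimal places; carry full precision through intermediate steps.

At σ = 0.4896 the Black–Scholes value reproduces the quote:
σ√T = 0.4896·√0.7743 = 0.430820
d₁ = (ln(S/K) + (r+σ²/2)T) / (σ√T) = (ln(53.79/60.74) + (0.0053+0.4896²/2)·0.7743) / 0.430820 = (-0.121515 + 0.096907) / 0.430820 = -0.057119
d₂ = d₁ − σ√T = -0.057119 − 0.430820 = -0.487939
e^{−rT} = 0.995905
N(d₁) = 0.477225,  N(d₂) = 0.312796
V = S·N(d₁) − K·e^{−rT}·N(d₂) = 25.669940 − 18.921445 = 6.748496 (the quoted price), and the Black–Scholes price is strictly increasing in σ, so σ is unique

sigma = 0.4896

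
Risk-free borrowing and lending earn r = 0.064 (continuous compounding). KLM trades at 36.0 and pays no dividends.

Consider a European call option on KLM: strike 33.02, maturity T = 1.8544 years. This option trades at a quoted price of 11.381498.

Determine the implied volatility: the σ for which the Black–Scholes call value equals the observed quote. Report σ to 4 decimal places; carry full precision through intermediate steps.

At σ = 0.4350 the Black–Scholes value reproduces the quote:
σ√T = 0.435·√1.8544 = 0.592367
d₁ = (ln(S/K) + (r+σ²/2)T) / (σ√T) = (ln(36.0/33.02) + (0.064+0.435²/2)·1.8544) / 0.592367 = (0.086405 + 0.294131) / 0.592367 = 0.642400
d₂ = d₁ − σ√T = 0.642400 − 0.592367 = 0.050033
e^{−rT} = 0.888091
N(d₁) = 0.739693,  N(d₂) = 0.519952
V = S·N(d₁) − K·e^{−rT}·N(d₂) = 26.628954 − 15.247456 = 11.381498 (equal to the quote); since ∂V/∂σ > 0 for all σ, the implied volatility is unique

sigma = 0.4350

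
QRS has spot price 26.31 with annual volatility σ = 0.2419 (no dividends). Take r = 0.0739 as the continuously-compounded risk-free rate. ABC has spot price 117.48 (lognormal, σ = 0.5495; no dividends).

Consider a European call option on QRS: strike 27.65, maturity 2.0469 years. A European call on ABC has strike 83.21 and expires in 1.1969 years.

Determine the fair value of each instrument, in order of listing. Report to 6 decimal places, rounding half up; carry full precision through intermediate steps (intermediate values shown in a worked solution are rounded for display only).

[QRS call K=27.65]
σ√T = 0.2419·√2.0469 = 0.346086
d₁ = (ln(S/K) + (r+σ²/2)T) / (σ√T) = (ln(26.31/27.65) + (0.0739+0.2419²/2)·2.0469) / 0.346086 = (-0.049677 + 0.211154) / 0.346086 = 0.466581
d₂ = d₁ − σ√T = 0.466581 − 0.346086 = 0.120495
e^{−rT} = 0.859619
N(d₁) = 0.679600,  N(d₂) = 0.547954
price = S·N(d₁) − K·e^{−rT}·N(d₂) = 17.880277 − 13.024034 = 4.856243
[ABC call K=83.21]
σ√T = 0.5495·√1.1969 = 0.601169
d₁ = (ln(S/K) + (r+σ²/2)T) / (σ√T) = (ln(117.48/83.21) + (0.0739+0.5495²/2)·1.1969) / 0.601169 = (0.344901 + 0.269153) / 0.601169 = 1.021432
d₂ = d₁ − σ√T = 1.021432 − 0.601169 = 0.420263
e^{−rT} = 0.915348
N(d₁) = 0.846475,  N(d₂) = 0.662853
price = S·N(d₁) − K·e^{−rT}·N(d₂) = 99.443907 − 50.486971 = 48.956936

price(QRS call K=27.65) = 4.856243
price(ABC call K=83.21) = 48.956936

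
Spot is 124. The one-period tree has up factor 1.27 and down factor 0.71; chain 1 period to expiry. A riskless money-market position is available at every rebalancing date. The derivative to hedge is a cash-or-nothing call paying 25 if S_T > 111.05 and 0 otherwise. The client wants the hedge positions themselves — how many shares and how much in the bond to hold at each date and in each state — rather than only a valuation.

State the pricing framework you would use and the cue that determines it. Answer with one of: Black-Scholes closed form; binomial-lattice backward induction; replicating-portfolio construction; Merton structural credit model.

Key observation: a price alone would not answer the question — the per-node share/bond construction on the spot-124, 1.27/0.71 tree is required, and only the replicating-portfolio method yields it.

framework: replicating-portfolio construction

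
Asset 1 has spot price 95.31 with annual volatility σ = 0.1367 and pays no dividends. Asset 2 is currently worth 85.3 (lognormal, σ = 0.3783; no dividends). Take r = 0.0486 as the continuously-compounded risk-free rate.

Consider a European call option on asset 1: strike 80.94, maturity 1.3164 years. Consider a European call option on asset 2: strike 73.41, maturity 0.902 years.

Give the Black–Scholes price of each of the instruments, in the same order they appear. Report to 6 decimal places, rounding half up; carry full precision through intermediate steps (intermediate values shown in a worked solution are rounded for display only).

price(asset 1 call K=80.94) = 19.823071
price(asset 2 call K=73.41) = 20.162875

[asset 1 call K=80.94]
σ√T = 0.1367·√1.3164 = 0.156842
d₁ = (ln(S/K) + (r+σ²/2)T) / (σ√T) = (ln(95.31/80.94) + (0.0486+0.1367²/2)·1.3164) / 0.156842 = (0.163427 + 0.076277) / 0.156842 = 1.528311
d₂ = d₁ − σ√T = 1.528311 − 0.156842 = 1.371469
e^{−rT} = 0.938027
N(d₁) = 0.936782,  N(d₂) = 0.914886
price = S·N(d₁) − K·e^{−rT}·N(d₂) = 89.284720 − 69.461649 = 19.823071
[asset 2 call K=73.41]
σ√T = 0.3783·√0.902 = 0.359285
d₁ = (ln(S/K) + (r+σ²/2)T) / (σ√T) = (ln(85.3/73.41) + (0.0486+0.3783²/2)·0.902) / 0.359285 = (0.150114 + 0.108380) / 0.359285 = 0.719468
d₂ = d₁ − σ√T = 0.719468 − 0.359285 = 0.360183
e^{−rT} = 0.957110
N(d₁) = 0.764074,  N(d₂) = 0.640645
price = S·N(d₁) − K·e^{−rT}·N(d₂) = 65.175495 − 45.012620 = 20.162875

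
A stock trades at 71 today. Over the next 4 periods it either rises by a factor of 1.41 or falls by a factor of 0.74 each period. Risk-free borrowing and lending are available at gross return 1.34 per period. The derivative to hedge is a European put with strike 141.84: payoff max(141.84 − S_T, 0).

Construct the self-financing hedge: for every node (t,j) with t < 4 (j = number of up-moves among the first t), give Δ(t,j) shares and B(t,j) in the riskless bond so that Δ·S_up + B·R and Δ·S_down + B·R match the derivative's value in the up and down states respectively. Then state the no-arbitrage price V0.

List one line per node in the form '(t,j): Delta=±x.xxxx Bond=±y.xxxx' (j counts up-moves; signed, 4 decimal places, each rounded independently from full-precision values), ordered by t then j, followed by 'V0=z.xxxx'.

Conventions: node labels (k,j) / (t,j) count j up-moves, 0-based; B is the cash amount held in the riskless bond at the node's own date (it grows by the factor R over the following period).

Under the risk-neutral measure, an up-move has probability p* = (R−d)/(u−d) = 0.8955 and values discount at R = 1.34.
Payoffs at expiry: V(4,0)=120.5495, V(4,1)=101.2730, V(4,2)=64.5435, V(4,3)=0.0000, V(4,4)=0.0000
  t=3,j=0: stock 28.7709 → up 40.5670 (V=101.2730), down 21.2905 (V=120.5495). Price 77.0798; hedge Δ=-1.0000, bond B=105.8507.
  t=3,j=1: stock 54.8202 → up 77.2965 (V=64.5435), down 40.5670 (V=101.2730). Price 51.0305; hedge Δ=-1.0000, bond B=105.8507.
  t=3,j=2: stock 104.4548 → up 147.2812 (V=0.0000), down 77.2965 (V=64.5435). Price 5.0323; hedge Δ=-0.9223, bond B=101.3659.
  t=3,j=3: stock 199.0287 → up 280.6305 (V=0.0000), down 147.2812 (V=0.0000). Price 0.0000; hedge Δ=0.0000, bond B=0.0000.
  t=2,j=0: stock 38.8796 → up 54.8202 (V=51.0305), down 28.7709 (V=77.0798). Price 40.1135; hedge Δ=-1.0000, bond B=78.9931.
  t=2,j=1: stock 74.0814 → up 104.4548 (V=5.0323), down 54.8202 (V=51.0305). Price 7.3419; hedge Δ=-0.9267, bond B=75.9959.
  t=2,j=2: stock 141.1551 → up 199.0287 (V=0.0000), down 104.4548 (V=5.0323). Price 0.3924; hedge Δ=-0.0532, bond B=7.9033.
  t=1,j=0: stock 52.5400 → up 74.0814 (V=7.3419), down 38.8796 (V=40.1135). Price 8.0342; hedge Δ=-0.9310, bond B=56.9470.
  t=1,j=1: stock 100.1100 → up 141.1551 (V=0.3924), down 74.0814 (V=7.3419). Price 0.8347; hedge Δ=-0.1036, bond B=11.2071.
  t=0,j=0: stock 71.0000 → up 100.1100 (V=0.8347), down 52.5400 (V=8.0342). Price 1.1842; hedge Δ=-0.1513, bond B=11.9298.
Verification: the root portfolio costs Δ(0,0)·S0 + B(0,0) = 1.1842, matching V0.

(0,0): Delta=-0.1513 Bond=11.9298
(1,0): Delta=-0.9310 Bond=56.9470
(1,1): Delta=-0.1036 Bond=11.2071
(2,0): Delta=-1.0000 Bond=78.9931
(2,1): Delta=-0.9267 Bond=75.9959
(2,2): Delta=-0.0532 Bond=7.9033
(3,0): Delta=-1.0000 Bond=105.8507
(3,1): Delta=-1.0000 Bond=105.8507
(3,2): Delta=-0.9223 Bond=101.3659
(3,3): Delta=0.0000 Bond=0.0000
V0=1.1842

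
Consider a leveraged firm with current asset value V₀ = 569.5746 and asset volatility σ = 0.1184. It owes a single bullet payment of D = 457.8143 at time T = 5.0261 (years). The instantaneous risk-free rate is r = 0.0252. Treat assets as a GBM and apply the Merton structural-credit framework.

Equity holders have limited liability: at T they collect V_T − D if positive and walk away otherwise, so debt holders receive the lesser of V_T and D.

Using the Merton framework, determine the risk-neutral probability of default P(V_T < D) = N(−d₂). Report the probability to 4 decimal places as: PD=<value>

PD=0.1215

Equity is a call on the firm's assets struck at D = 457.8143:
d₁ = [ln(V₀/D) + (r + σ²/2)T] / (σ√T)
   = [ln(569.5746/457.8143) + (0.0252 + 0.5·0.1184²)·5.0261] / (0.1184·√5.0261)
   = [0.218426 + 0.161887] / 0.265441 = 1.432762
d₂ = d₁ − σ√T = 1.432762 − 0.265441 = 1.167322
risk-neutral PD = N(−d₂) = N(-1.167322) = 0.121540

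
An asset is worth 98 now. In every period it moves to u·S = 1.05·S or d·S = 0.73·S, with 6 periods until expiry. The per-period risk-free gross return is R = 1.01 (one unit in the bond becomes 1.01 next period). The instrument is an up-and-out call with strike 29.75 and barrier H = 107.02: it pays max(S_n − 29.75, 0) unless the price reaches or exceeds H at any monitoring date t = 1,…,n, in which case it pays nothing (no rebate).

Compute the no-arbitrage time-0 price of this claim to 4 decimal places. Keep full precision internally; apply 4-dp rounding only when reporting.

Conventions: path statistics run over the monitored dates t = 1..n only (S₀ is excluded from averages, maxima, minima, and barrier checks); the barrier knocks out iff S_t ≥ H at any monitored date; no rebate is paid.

Under the martingale measure an up-move has probability p* = 0.8750; value the claim as the probability-weighted average of per-path payoffs, discounted 6 periods at R = 1.01.
Enumerate all 2^6 = 64 price paths (U = up ×1.05, D = down ×0.73); each path with k up-moves has probability p*^k·(1−p*)^(6−k).
DDDDDD: M=71.5400, payoff=0.0000, prob=0.000004
UDDDDD: M=102.9000, payoff=0.0000, prob=0.000027
DUDDDD: M=75.1170, payoff=0.0000, prob=0.000027
UUDDDD: M=108.0450, payoff=0.0000, prob=0.000187
DDUDDD: M=71.5400, payoff=0.0000, prob=0.000027
UDUDDD: M=102.9000, payoff=0.9329, prob=0.000187
DUUDDD: M=78.8728, payoff=0.9329, prob=0.000187
UUUDDD: M=113.4472, payoff=0.0000, prob=0.001308
DDDUDD: M=71.5400, payoff=0.0000, prob=0.000027
UDDUDD: M=102.9000, payoff=0.9329, prob=0.000187
DUDUDD: M=75.1170, payoff=0.9329, prob=0.000187
UUDUDD: M=108.0450, payoff=0.0000, prob=0.001308
DDUUDD: M=71.5400, payoff=0.9329, prob=0.000187
UDUUDD: M=102.9000, payoff=14.3829, prob=0.001308
DUUUDD: M=82.8165, payoff=14.3829, prob=0.001308
UUUUDD: M=119.1196, payoff=0.0000, prob=0.009159
DDDDUD: M=71.5400, payoff=0.0000, prob=0.000027
UDDDUD: M=102.9000, payoff=0.9329, prob=0.000187
DUDDUD: M=75.1170, payoff=0.9329, prob=0.000187
UUDDUD: M=108.0450, payoff=0.0000, prob=0.001308
DDUDUD: M=71.5400, payoff=0.9329, prob=0.000187
UDUDUD: M=102.9000, payoff=14.3829, prob=0.001308
DUUDUD: M=78.8728, payoff=14.3829, prob=0.001308
UUUDUD: M=113.4472, payoff=0.0000, prob=0.009159
DDDUUD: M=71.5400, payoff=0.9329, prob=0.000187
UDDUUD: M=102.9000, payoff=14.3829, prob=0.001308
DUDUUD: M=75.1170, payoff=14.3829, prob=0.001308
UUDUUD: M=108.0450, payoff=0.0000, prob=0.009159
DDUUUD: M=71.5400, payoff=14.3829, prob=0.001308
UDUUUD: M=102.9000, payoff=33.7288, prob=0.009159
DUUUUD: M=86.9573, payoff=33.7288, prob=0.009159
UUUUUD: M=125.0756, payoff=0.0000, prob=0.064114
DDDDDU: M=71.5400, payoff=0.0000, prob=0.000027
UDDDDU: M=102.9000, payoff=0.9329, prob=0.000187
DUDDDU: M=75.1170, payoff=0.9329, prob=0.000187
UUDDDU: M=108.0450, payoff=0.0000, prob=0.001308
DDUDDU: M=71.5400, payoff=0.9329, prob=0.000187
UDUDDU: M=102.9000, payoff=14.3829, prob=0.001308
DUUDDU: M=78.8728, payoff=14.3829, prob=0.001308
UUUDDU: M=113.4472, payoff=0.0000, prob=0.009159
DDDUDU: M=71.5400, payoff=0.9329, prob=0.000187
UDDUDU: M=102.9000, payoff=14.3829, prob=0.001308
DUDUDU: M=75.1170, payoff=14.3829, prob=0.001308
UUDUDU: M=108.0450, payoff=0.0000, prob=0.009159
DDUUDU: M=71.5400, payoff=14.3829, prob=0.001308
UDUUDU: M=102.9000, payoff=33.7288, prob=0.009159
DUUUDU: M=82.8165, payoff=33.7288, prob=0.009159
UUUUDU: M=119.1196, payoff=0.0000, prob=0.064114
DDDDUU: M=71.5400, payoff=0.9329, prob=0.000187
UDDDUU: M=102.9000, payoff=14.3829, prob=0.001308
DUDDUU: M=75.1170, payoff=14.3829, prob=0.001308
UUDDUU: M=108.0450, payoff=0.0000, prob=0.009159
DDUDUU: M=71.5400, payoff=14.3829, prob=0.001308
UDUDUU: M=102.9000, payoff=33.7288, prob=0.009159
DUUDUU: M=78.8728, payoff=33.7288, prob=0.009159
UUUDUU: M=113.4472, payoff=0.0000, prob=0.064114
DDDUUU: M=71.5400, payoff=14.3829, prob=0.001308
UDDUUU: M=102.9000, payoff=33.7288, prob=0.009159
DUDUUU: M=75.1170, payoff=33.7288, prob=0.009159
UUDUUU: M=108.0450, payoff=0.0000, prob=0.064114
DDUUUU: M=71.5400, payoff=33.7288, prob=0.009159
UDUUUU: M=102.9000, payoff=61.5552, prob=0.064114
DUUUUU: M=91.3052, payoff=61.5552, prob=0.064114
UUUUUU: M=131.3294, payoff=0.0000, prob=0.448795
Price = Σ prob·payoff / R^6 = 10.976928 / 1.061520 = 10.3408

price = 10.3408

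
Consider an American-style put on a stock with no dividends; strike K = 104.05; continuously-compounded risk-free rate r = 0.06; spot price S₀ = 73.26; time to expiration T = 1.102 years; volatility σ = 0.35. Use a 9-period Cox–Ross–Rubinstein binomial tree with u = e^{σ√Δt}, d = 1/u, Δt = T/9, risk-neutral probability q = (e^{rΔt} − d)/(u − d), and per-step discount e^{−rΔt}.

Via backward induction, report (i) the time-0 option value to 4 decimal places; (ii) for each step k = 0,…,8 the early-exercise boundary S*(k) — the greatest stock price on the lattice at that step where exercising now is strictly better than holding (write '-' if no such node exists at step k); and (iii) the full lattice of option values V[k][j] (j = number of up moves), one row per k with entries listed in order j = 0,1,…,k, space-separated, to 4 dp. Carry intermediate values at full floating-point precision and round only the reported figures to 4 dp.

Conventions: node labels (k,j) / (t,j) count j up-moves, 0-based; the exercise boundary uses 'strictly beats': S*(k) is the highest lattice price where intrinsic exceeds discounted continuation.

price = 31.0063
boundary = - 64.8154 73.2600 64.8154 73.2600 64.8154 73.2600 82.8049 73.2600
tree:
31.0063
39.2346 23.2176
46.7059 30.7900 15.9713
53.3159 39.2346 22.5998 9.5640
59.1640 46.7059 30.7900 14.7252 4.5326
64.3380 53.3159 39.2346 21.8223 7.8298 1.2951
68.9156 59.1640 46.7059 30.7900 13.1570 2.6064 0.0000
72.9655 64.3380 53.3159 39.2346 21.2451 5.2454 0.0000 0.0000
76.5486 68.9156 59.1640 46.7059 30.7900 10.5564 0.0000 0.0000 0.0000
79.7187 72.9655 64.3380 53.3159 39.2346 21.2451 0.0000 0.0000 0.0000 0.0000

Δt=0.12244  u=1.13029  d=0.88473  q=0.49945  discount=0.99268
step 9 (expiry): payoffs max(K−S,0) = 79.7187 72.9655 64.3380 53.3159 39.2346 21.2451 0.0000 0.0000 0.0000 0.0000
step 8: (k=8,j=0): S=27.5014, K−S=76.5486, hold=75.7870 ⇒ V=76.5486 exercise | (k=8,j=1): S=35.1344, K−S=68.9156, hold=68.1540 ⇒ V=68.9156 exercise | (k=8,j=2): S=44.8860, K−S=59.1640, hold=58.4024 ⇒ V=59.1640 exercise | (k=8,j=3): S=57.3441, K−S=46.7059, hold=45.9443 ⇒ V=46.7059 exercise | (k=8,j=4): S=73.2600, K−S=30.7900, hold=30.0284 ⇒ V=30.7900 exercise | (k=8,j=5): S=93.5933, K−S=10.4567, hold=10.5564 ⇒ V=10.5564 continue | (k=8,j=6): S=119.5702, K−S=0.0000, hold=0.0000 ⇒ V=0.0000 continue | (k=8,j=7): S=152.7569, K−S=0.0000, hold=0.0000 ⇒ V=0.0000 continue | (k=8,j=8): S=195.1547, K−S=0.0000, hold=0.0000 ⇒ V=0.0000 continue  boundary S*=73.2600
step 7: (k=7,j=0): S=31.0845, K−S=72.9655, hold=72.2039 ⇒ V=72.9655 exercise | (k=7,j=1): S=39.7120, K−S=64.3380, hold=63.5764 ⇒ V=64.3380 exercise | (k=7,j=2): S=50.7341, K−S=53.3159, hold=52.5543 ⇒ V=53.3159 exercise | (k=7,j=3): S=64.8154, K−S=39.2346, hold=38.4730 ⇒ V=39.2346 exercise | (k=7,j=4): S=82.8049, K−S=21.2451, hold=20.5330 ⇒ V=21.2451 exercise | (k=7,j=5): S=105.7874, K−S=0.0000, hold=5.2454 ⇒ V=5.2454 continue | (k=7,j=6): S=135.1487, K−S=0.0000, hold=0.0000 ⇒ V=0.0000 continue | (k=7,j=7): S=172.6593, K−S=0.0000, hold=0.0000 ⇒ V=0.0000 continue  boundary S*=82.8049
step 6: (k=6,j=0): S=35.1344, K−S=68.9156, hold=68.1540 ⇒ V=68.9156 exercise | (k=6,j=1): S=44.8860, K−S=59.1640, hold=58.4024 ⇒ V=59.1640 exercise | (k=6,j=2): S=57.3441, K−S=46.7059, hold=45.9443 ⇒ V=46.7059 exercise | (k=6,j=3): S=73.2600, K−S=30.7900, hold=30.0284 ⇒ V=30.7900 exercise | (k=6,j=4): S=93.5933, K−S=10.4567, hold=13.1570 ⇒ V=13.1570 continue | (k=6,j=5): S=119.5702, K−S=0.0000, hold=2.6064 ⇒ V=2.6064 continue | (k=6,j=6): S=152.7569, K−S=0.0000, hold=0.0000 ⇒ V=0.0000 continue  boundary S*=73.2600
step 5: (k=5,j=0): S=39.7120, K−S=64.3380, hold=63.5764 ⇒ V=64.3380 exercise | (k=5,j=1): S=50.7341, K−S=53.3159, hold=52.5543 ⇒ V=53.3159 exercise | (k=5,j=2): S=64.8154, K−S=39.2346, hold=38.4730 ⇒ V=39.2346 exercise | (k=5,j=3): S=82.8049, K−S=21.2451, hold=21.8223 ⇒ V=21.8223 continue | (k=5,j=4): S=105.7874, K−S=0.0000, hold=7.8298 ⇒ V=7.8298 continue | (k=5,j=5): S=135.1487, K−S=0.0000, hold=1.2951 ⇒ V=1.2951 continue  boundary S*=64.8154
step 4: (k=4,j=0): S=44.8860, K−S=59.1640, hold=58.4024 ⇒ V=59.1640 exercise | (k=4,j=1): S=57.3441, K−S=46.7059, hold=45.9443 ⇒ V=46.7059 exercise | (k=4,j=2): S=73.2600, K−S=30.7900, hold=30.3146 ⇒ V=30.7900 exercise | (k=4,j=3): S=93.5933, K−S=10.4567, hold=14.7252 ⇒ V=14.7252 continue | (k=4,j=4): S=119.5702, K−S=0.0000, hold=4.5326 ⇒ V=4.5326 continue  boundary S*=73.2600
step 3: (k=3,j=0): S=50.7341, K−S=53.3159, hold=52.5543 ⇒ V=53.3159 exercise | (k=3,j=1): S=64.8154, K−S=39.2346, hold=38.4730 ⇒ V=39.2346 exercise | (k=3,j=2): S=82.8049, K−S=21.2451, hold=22.5998 ⇒ V=22.5998 continue | (k=3,j=3): S=105.7874, K−S=0.0000, hold=9.5640 ⇒ V=9.5640 continue  boundary S*=64.8154
step 2: (k=2,j=0): S=57.3441, K−S=46.7059, hold=45.9443 ⇒ V=46.7059 exercise | (k=2,j=1): S=73.2600, K−S=30.7900, hold=30.7000 ⇒ V=30.7900 exercise | (k=2,j=2): S=93.5933, K−S=10.4567, hold=15.9713 ⇒ V=15.9713 continue  boundary S*=73.2600
step 1: (k=1,j=0): S=64.8154, K−S=39.2346, hold=38.4730 ⇒ V=39.2346 exercise | (k=1,j=1): S=82.8049, K−S=21.2451, hold=23.2176 ⇒ V=23.2176 continue  boundary S*=64.8154
step 0: (k=0,j=0): S=73.2600, K−S=30.7900, hold=31.0063 ⇒ V=31.0063 continue  boundary S*=-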